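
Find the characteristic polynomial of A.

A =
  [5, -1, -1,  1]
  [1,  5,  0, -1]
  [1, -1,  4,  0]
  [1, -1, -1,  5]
x^4 - 19*x^3 + 135*x^2 - 425*x + 500

Expanding det(x·I − A) (e.g. by cofactor expansion or by noting that A is similar to its Jordan form J, which has the same characteristic polynomial as A) gives
  χ_A(x) = x^4 - 19*x^3 + 135*x^2 - 425*x + 500
which factors as (x - 5)^3*(x - 4). The eigenvalues (with algebraic multiplicities) are λ = 4 with multiplicity 1, λ = 5 with multiplicity 3.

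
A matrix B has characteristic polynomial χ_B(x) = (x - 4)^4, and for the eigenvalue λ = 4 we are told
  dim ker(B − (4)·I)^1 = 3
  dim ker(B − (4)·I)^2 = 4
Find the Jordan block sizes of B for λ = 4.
Block sizes for λ = 4: [2, 1, 1]

From the dimensions of kernels of powers, the number of Jordan blocks of size at least j is d_j − d_{j−1} where d_j = dim ker(N^j) (with d_0 = 0). Computing the differences gives [3, 1].
The number of blocks of size exactly k is (#blocks of size ≥ k) − (#blocks of size ≥ k + 1), so the partition is: 2 block(s) of size 1, 1 block(s) of size 2.
In nonincreasing order the block sizes are [2, 1, 1].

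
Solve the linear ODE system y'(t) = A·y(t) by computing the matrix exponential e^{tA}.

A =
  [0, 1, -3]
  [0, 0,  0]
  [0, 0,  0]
e^{tA} =
  [1, t, -3*t]
  [0, 1, 0]
  [0, 0, 1]

Strategy: write A = P · J · P⁻¹ where J is a Jordan canonical form, so e^{tA} = P · e^{tJ} · P⁻¹, and e^{tJ} can be computed block-by-block.

A has Jordan form
J =
  [0, 1, 0]
  [0, 0, 0]
  [0, 0, 0]
(up to reordering of blocks).

Per-block formulas:
  For a 1×1 block at λ = 0: exp(t · [0]) = [e^(0t)].
  For a 2×2 Jordan block J_2(0): exp(t · J_2(0)) = e^(0t)·(I + t·N), where N is the 2×2 nilpotent shift.

After assembling e^{tJ} and conjugating by P, we get:

e^{tA} =
  [1, t, -3*t]
  [0, 1, 0]
  [0, 0, 1]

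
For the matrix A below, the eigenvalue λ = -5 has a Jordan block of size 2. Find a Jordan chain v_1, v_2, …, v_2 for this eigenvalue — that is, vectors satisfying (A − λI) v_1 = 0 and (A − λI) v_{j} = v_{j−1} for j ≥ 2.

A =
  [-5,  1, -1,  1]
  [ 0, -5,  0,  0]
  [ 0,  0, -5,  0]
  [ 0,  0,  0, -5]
A Jordan chain for λ = -5 of length 2:
v_1 = (1, 0, 0, 0)ᵀ
v_2 = (0, 1, 0, 0)ᵀ

Let N = A − (-5)·I. We want v_2 with N^2 v_2 = 0 but N^1 v_2 ≠ 0; then v_{j-1} := N · v_j for j = 2, …, 2.

Pick v_2 = (0, 1, 0, 0)ᵀ.
Then v_1 = N · v_2 = (1, 0, 0, 0)ᵀ.

Sanity check: (A − (-5)·I) v_1 = (0, 0, 0, 0)ᵀ = 0. ✓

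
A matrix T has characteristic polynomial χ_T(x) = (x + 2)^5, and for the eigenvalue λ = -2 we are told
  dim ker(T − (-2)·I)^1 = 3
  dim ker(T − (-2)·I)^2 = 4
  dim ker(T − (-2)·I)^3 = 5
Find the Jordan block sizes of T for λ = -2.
Block sizes for λ = -2: [3, 1, 1]

From the dimensions of kernels of powers, the number of Jordan blocks of size at least j is d_j − d_{j−1} where d_j = dim ker(N^j) (with d_0 = 0). Computing the differences gives [3, 1, 1].
The number of blocks of size exactly k is (#blocks of size ≥ k) − (#blocks of size ≥ k + 1), so the partition is: 2 block(s) of size 1, 1 block(s) of size 3.
In nonincreasing order the block sizes are [3, 1, 1].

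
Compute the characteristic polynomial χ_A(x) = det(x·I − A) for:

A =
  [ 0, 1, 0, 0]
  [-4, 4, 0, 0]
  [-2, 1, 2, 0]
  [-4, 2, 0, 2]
x^4 - 8*x^3 + 24*x^2 - 32*x + 16

Expanding det(x·I − A) (e.g. by cofactor expansion or by noting that A is similar to its Jordan form J, which has the same characteristic polynomial as A) gives
  χ_A(x) = x^4 - 8*x^3 + 24*x^2 - 32*x + 16
which factors as (x - 2)^4. The eigenvalues (with algebraic multiplicities) are λ = 2 with multiplicity 4.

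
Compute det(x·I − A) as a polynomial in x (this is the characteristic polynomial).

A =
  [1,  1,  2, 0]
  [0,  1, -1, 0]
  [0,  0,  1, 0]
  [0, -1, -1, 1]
x^4 - 4*x^3 + 6*x^2 - 4*x + 1

Expanding det(x·I − A) (e.g. by cofactor expansion or by noting that A is similar to its Jordan form J, which has the same characteristic polynomial as A) gives
  χ_A(x) = x^4 - 4*x^3 + 6*x^2 - 4*x + 1
which factors as (x - 1)^4. The eigenvalues (with algebraic multiplicities) are λ = 1 with multiplicity 4.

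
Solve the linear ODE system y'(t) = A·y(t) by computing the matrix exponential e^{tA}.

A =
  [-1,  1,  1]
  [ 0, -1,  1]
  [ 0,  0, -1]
e^{tA} =
  [exp(-t), t*exp(-t), t^2*exp(-t)/2 + t*exp(-t)]
  [0, exp(-t), t*exp(-t)]
  [0, 0, exp(-t)]

Strategy: write A = P · J · P⁻¹ where J is a Jordan canonical form, so e^{tA} = P · e^{tJ} · P⁻¹, and e^{tJ} can be computed block-by-block.

A has Jordan form
J =
  [-1,  1,  0]
  [ 0, -1,  1]
  [ 0,  0, -1]
(up to reordering of blocks).

Per-block formulas:
  For a 3×3 Jordan block J_3(-1): exp(t · J_3(-1)) = e^(-1t)·(I + t·N + (t^2/2)·N^2), where N is the 3×3 nilpotent shift.

After assembling e^{tJ} and conjugating by P, we get:

e^{tA} =
  [exp(-t), t*exp(-t), t^2*exp(-t)/2 + t*exp(-t)]
  [0, exp(-t), t*exp(-t)]
  [0, 0, exp(-t)]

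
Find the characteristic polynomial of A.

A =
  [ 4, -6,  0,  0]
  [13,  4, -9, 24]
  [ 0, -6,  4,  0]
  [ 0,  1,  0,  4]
x^4 - 16*x^3 + 96*x^2 - 256*x + 256

Expanding det(x·I − A) (e.g. by cofactor expansion or by noting that A is similar to its Jordan form J, which has the same characteristic polynomial as A) gives
  χ_A(x) = x^4 - 16*x^3 + 96*x^2 - 256*x + 256
which factors as (x - 4)^4. The eigenvalues (with algebraic multiplicities) are λ = 4 with multiplicity 4.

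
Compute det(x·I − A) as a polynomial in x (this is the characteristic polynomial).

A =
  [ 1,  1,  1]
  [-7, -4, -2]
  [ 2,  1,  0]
x^3 + 3*x^2 + 3*x + 1

Expanding det(x·I − A) (e.g. by cofactor expansion or by noting that A is similar to its Jordan form J, which has the same characteristic polynomial as A) gives
  χ_A(x) = x^3 + 3*x^2 + 3*x + 1
which factors as (x + 1)^3. The eigenvalues (with algebraic multiplicities) are λ = -1 with multiplicity 3.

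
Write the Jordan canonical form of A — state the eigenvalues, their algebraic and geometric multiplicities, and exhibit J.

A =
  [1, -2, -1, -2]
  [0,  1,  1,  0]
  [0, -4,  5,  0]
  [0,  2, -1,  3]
J_1(1) ⊕ J_2(3) ⊕ J_1(3)

The characteristic polynomial is
  det(x·I − A) = x^4 - 10*x^3 + 36*x^2 - 54*x + 27 = (x - 3)^3*(x - 1)

Eigenvalues and multiplicities (the geometric multiplicity of λ is n − rank(A − λI), which equals the number of Jordan blocks for λ):
  λ = 1: algebraic multiplicity = 1, geometric multiplicity = 1
  λ = 3: algebraic multiplicity = 3, geometric multiplicity = 2

Determining the block sizes for each eigenvalue:
  λ = 1: one block (gm = 1), so the single block has size am = 1 → block sizes [1]
  λ = 3: 2 blocks summing to 3 forces exactly one block of size 2 and the rest size 1 → block sizes [2, 1]

Assembling the blocks gives a Jordan form
J =
  [1, 0, 0, 0]
  [0, 3, 1, 0]
  [0, 0, 3, 0]
  [0, 0, 0, 3]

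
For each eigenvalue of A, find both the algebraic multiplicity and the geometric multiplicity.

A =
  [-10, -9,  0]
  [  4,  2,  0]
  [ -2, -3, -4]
λ = -4: alg = 3, geom = 2

Step 1 — factor the characteristic polynomial to read off the algebraic multiplicities:
  χ_A(x) = (x + 4)^3

Step 2 — compute geometric multiplicities via the rank-nullity identity g(λ) = n − rank(A − λI):
  rank(A − (-4)·I) = 1, so dim ker(A − (-4)·I) = n − 1 = 2

Summary:
  λ = -4: algebraic multiplicity = 3, geometric multiplicity = 2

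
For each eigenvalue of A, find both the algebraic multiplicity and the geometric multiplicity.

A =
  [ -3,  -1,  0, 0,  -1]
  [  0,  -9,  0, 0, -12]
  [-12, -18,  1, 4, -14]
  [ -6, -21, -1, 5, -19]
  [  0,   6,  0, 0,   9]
λ = -3: alg = 2, geom = 1; λ = 3: alg = 3, geom = 2

Step 1 — factor the characteristic polynomial to read off the algebraic multiplicities:
  χ_A(x) = (x - 3)^3*(x + 3)^2

Step 2 — compute geometric multiplicities via the rank-nullity identity g(λ) = n − rank(A − λI):
  rank(A − (-3)·I) = 4, so dim ker(A − (-3)·I) = n − 4 = 1
  rank(A − (3)·I) = 3, so dim ker(A − (3)·I) = n − 3 = 2

Summary:
  λ = -3: algebraic multiplicity = 2, geometric multiplicity = 1
  λ = 3: algebraic multiplicity = 3, geometric multiplicity = 2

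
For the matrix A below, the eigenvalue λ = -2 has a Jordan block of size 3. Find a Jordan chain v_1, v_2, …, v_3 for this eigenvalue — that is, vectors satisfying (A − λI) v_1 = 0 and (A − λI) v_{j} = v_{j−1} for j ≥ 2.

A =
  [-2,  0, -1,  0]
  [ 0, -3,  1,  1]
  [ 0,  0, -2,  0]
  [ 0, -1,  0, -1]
A Jordan chain for λ = -2 of length 3:
v_1 = (0, -1, 0, -1)ᵀ
v_2 = (-1, 1, 0, 0)ᵀ
v_3 = (0, 0, 1, 0)ᵀ

Let N = A − (-2)·I. We want v_3 with N^3 v_3 = 0 but N^2 v_3 ≠ 0; then v_{j-1} := N · v_j for j = 3, …, 2.

Pick v_3 = (0, 0, 1, 0)ᵀ.
Then v_2 = N · v_3 = (-1, 1, 0, 0)ᵀ.
Then v_1 = N · v_2 = (0, -1, 0, -1)ᵀ.

Sanity check: (A − (-2)·I) v_1 = (0, 0, 0, 0)ᵀ = 0. ✓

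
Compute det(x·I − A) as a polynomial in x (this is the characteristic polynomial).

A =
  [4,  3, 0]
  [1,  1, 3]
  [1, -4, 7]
x^3 - 12*x^2 + 48*x - 64

Expanding det(x·I − A) (e.g. by cofactor expansion or by noting that A is similar to its Jordan form J, which has the same characteristic polynomial as A) gives
  χ_A(x) = x^3 - 12*x^2 + 48*x - 64
which factors as (x - 4)^3. The eigenvalues (with algebraic multiplicities) are λ = 4 with multiplicity 3.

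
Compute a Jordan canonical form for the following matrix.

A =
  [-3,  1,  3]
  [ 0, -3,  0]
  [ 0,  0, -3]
J_2(-3) ⊕ J_1(-3)

The characteristic polynomial is
  det(x·I − A) = x^3 + 9*x^2 + 27*x + 27 = (x + 3)^3

Eigenvalues and multiplicities (the geometric multiplicity of λ is n − rank(A − λI), which equals the number of Jordan blocks for λ):
  λ = -3: algebraic multiplicity = 3, geometric multiplicity = 2

Determining the block sizes for each eigenvalue:
  λ = -3: 2 blocks summing to 3 forces exactly one block of size 2 and the rest size 1 → block sizes [2, 1]

Assembling the blocks gives a Jordan form
J =
  [-3,  1,  0]
  [ 0, -3,  0]
  [ 0,  0, -3]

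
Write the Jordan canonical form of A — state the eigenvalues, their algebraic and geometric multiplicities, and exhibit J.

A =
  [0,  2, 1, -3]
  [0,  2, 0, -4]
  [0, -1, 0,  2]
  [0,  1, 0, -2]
J_2(0) ⊕ J_2(0)

The characteristic polynomial is
  det(x·I − A) = x^4

Eigenvalues and multiplicities (the geometric multiplicity of λ is n − rank(A − λI), which equals the number of Jordan blocks for λ):
  λ = 0: algebraic multiplicity = 4, geometric multiplicity = 2

Determining the block sizes for each eigenvalue:
  λ = 0: with am = 4 and gm = 2, the partition is not yet determined (e.g. several partitions of 4 into 2 parts exist). Let N = A − (0)·I. Computing rank(N^1) = 2, rank(N^2) = 0; the number of blocks of size ≥ j is rank(N^{j−1}) − rank(N^j), giving [2, 2]. So we have 2 block(s) of size 2 → block sizes [2, 2]

Assembling the blocks gives a Jordan form
J =
  [0, 1, 0, 0]
  [0, 0, 0, 0]
  [0, 0, 0, 1]
  [0, 0, 0, 0]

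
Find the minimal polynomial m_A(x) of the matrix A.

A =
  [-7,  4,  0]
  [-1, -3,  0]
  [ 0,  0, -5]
x^2 + 10*x + 25

The characteristic polynomial is χ_A(x) = (x + 5)^3, so the eigenvalues are known. The minimal polynomial is
  m_A(x) = Π_λ (x − λ)^{k_λ}
where k_λ is the size of the *largest* Jordan block for λ (equivalently, the smallest k with (A − λI)^k v = 0 for every generalised eigenvector v of λ).

  λ = -5: largest Jordan block has size 2, contributing (x + 5)^2

So m_A(x) = (x + 5)^2 = x^2 + 10*x + 25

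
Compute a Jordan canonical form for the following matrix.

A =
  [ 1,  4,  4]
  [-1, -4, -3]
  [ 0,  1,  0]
J_3(-1)

The characteristic polynomial is
  det(x·I − A) = x^3 + 3*x^2 + 3*x + 1 = (x + 1)^3

Eigenvalues and multiplicities (the geometric multiplicity of λ is n − rank(A − λI), which equals the number of Jordan blocks for λ):
  λ = -1: algebraic multiplicity = 3, geometric multiplicity = 1

Determining the block sizes for each eigenvalue:
  λ = -1: one block (gm = 1), so the single block has size am = 3 → block sizes [3]

Assembling the blocks gives a Jordan form
J =
  [-1,  1,  0]
  [ 0, -1,  1]
  [ 0,  0, -1]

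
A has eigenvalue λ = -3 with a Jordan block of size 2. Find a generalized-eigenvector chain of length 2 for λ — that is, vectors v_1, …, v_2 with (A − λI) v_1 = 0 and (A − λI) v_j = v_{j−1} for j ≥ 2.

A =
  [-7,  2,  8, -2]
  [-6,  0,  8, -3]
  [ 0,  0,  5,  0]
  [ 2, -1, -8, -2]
A Jordan chain for λ = -3 of length 2:
v_1 = (-4, -6, 0, 2)ᵀ
v_2 = (1, 0, 0, 0)ᵀ

Let N = A − (-3)·I. We want v_2 with N^2 v_2 = 0 but N^1 v_2 ≠ 0; then v_{j-1} := N · v_j for j = 2, …, 2.

Pick v_2 = (1, 0, 0, 0)ᵀ.
Then v_1 = N · v_2 = (-4, -6, 0, 2)ᵀ.

Sanity check: (A − (-3)·I) v_1 = (0, 0, 0, 0)ᵀ = 0. ✓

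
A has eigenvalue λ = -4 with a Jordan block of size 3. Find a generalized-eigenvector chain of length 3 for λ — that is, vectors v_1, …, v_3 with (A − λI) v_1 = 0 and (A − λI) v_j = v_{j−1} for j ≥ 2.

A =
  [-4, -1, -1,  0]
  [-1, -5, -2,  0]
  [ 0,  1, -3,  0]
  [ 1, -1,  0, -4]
A Jordan chain for λ = -4 of length 3:
v_1 = (1, 1, -1, 1)ᵀ
v_2 = (0, -1, 0, 1)ᵀ
v_3 = (1, 0, 0, 0)ᵀ

Let N = A − (-4)·I. We want v_3 with N^3 v_3 = 0 but N^2 v_3 ≠ 0; then v_{j-1} := N · v_j for j = 3, …, 2.

Pick v_3 = (1, 0, 0, 0)ᵀ.
Then v_2 = N · v_3 = (0, -1, 0, 1)ᵀ.
Then v_1 = N · v_2 = (1, 1, -1, 1)ᵀ.

Sanity check: (A − (-4)·I) v_1 = (0, 0, 0, 0)ᵀ = 0. ✓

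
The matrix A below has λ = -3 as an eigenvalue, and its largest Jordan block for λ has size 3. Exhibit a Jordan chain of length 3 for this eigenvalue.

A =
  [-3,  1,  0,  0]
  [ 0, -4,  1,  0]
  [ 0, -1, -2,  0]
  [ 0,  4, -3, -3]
A Jordan chain for λ = -3 of length 3:
v_1 = (-1, 0, 0, -1)ᵀ
v_2 = (1, -1, -1, 4)ᵀ
v_3 = (0, 1, 0, 0)ᵀ

Let N = A − (-3)·I. We want v_3 with N^3 v_3 = 0 but N^2 v_3 ≠ 0; then v_{j-1} := N · v_j for j = 3, …, 2.

Pick v_3 = (0, 1, 0, 0)ᵀ.
Then v_2 = N · v_3 = (1, -1, -1, 4)ᵀ.
Then v_1 = N · v_2 = (-1, 0, 0, -1)ᵀ.

Sanity check: (A − (-3)·I) v_1 = (0, 0, 0, 0)ᵀ = 0. ✓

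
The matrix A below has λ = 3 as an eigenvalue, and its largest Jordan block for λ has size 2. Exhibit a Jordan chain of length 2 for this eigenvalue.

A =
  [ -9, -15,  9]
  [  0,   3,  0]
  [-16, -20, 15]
A Jordan chain for λ = 3 of length 2:
v_1 = (-12, 0, -16)ᵀ
v_2 = (1, 0, 0)ᵀ

Let N = A − (3)·I. We want v_2 with N^2 v_2 = 0 but N^1 v_2 ≠ 0; then v_{j-1} := N · v_j for j = 2, …, 2.

Pick v_2 = (1, 0, 0)ᵀ.
Then v_1 = N · v_2 = (-12, 0, -16)ᵀ.

Sanity check: (A − (3)·I) v_1 = (0, 0, 0)ᵀ = 0. ✓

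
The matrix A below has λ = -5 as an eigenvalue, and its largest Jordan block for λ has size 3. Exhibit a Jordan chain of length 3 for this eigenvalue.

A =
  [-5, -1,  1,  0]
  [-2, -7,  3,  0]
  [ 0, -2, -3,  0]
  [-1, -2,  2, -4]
A Jordan chain for λ = -5 of length 3:
v_1 = (2, 4, 4, 2)ᵀ
v_2 = (-1, -4, -2, -3)ᵀ
v_3 = (1, 1, 0, 0)ᵀ

Let N = A − (-5)·I. We want v_3 with N^3 v_3 = 0 but N^2 v_3 ≠ 0; then v_{j-1} := N · v_j for j = 3, …, 2.

Pick v_3 = (1, 1, 0, 0)ᵀ.
Then v_2 = N · v_3 = (-1, -4, -2, -3)ᵀ.
Then v_1 = N · v_2 = (2, 4, 4, 2)ᵀ.

Sanity check: (A − (-5)·I) v_1 = (0, 0, 0, 0)ᵀ = 0. ✓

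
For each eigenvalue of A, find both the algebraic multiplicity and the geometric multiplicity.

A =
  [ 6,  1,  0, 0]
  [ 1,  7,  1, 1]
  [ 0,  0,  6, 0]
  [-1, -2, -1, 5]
λ = 6: alg = 4, geom = 2

Step 1 — factor the characteristic polynomial to read off the algebraic multiplicities:
  χ_A(x) = (x - 6)^4

Step 2 — compute geometric multiplicities via the rank-nullity identity g(λ) = n − rank(A − λI):
  rank(A − (6)·I) = 2, so dim ker(A − (6)·I) = n − 2 = 2

Summary:
  λ = 6: algebraic multiplicity = 4, geometric multiplicity = 2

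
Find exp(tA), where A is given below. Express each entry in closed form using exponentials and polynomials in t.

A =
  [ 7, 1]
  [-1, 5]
e^{tA} =
  [t*exp(6*t) + exp(6*t), t*exp(6*t)]
  [-t*exp(6*t), -t*exp(6*t) + exp(6*t)]

Strategy: write A = P · J · P⁻¹ where J is a Jordan canonical form, so e^{tA} = P · e^{tJ} · P⁻¹, and e^{tJ} can be computed block-by-block.

A has Jordan form
J =
  [6, 1]
  [0, 6]
(up to reordering of blocks).

Per-block formulas:
  For a 2×2 Jordan block J_2(6): exp(t · J_2(6)) = e^(6t)·(I + t·N), where N is the 2×2 nilpotent shift.

After assembling e^{tJ} and conjugating by P, we get:

e^{tA} =
  [t*exp(6*t) + exp(6*t), t*exp(6*t)]
  [-t*exp(6*t), -t*exp(6*t) + exp(6*t)]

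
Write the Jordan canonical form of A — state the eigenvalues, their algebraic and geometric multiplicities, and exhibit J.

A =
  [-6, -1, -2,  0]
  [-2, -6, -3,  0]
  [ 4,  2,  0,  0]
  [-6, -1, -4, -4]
J_3(-4) ⊕ J_1(-4)

The characteristic polynomial is
  det(x·I − A) = x^4 + 16*x^3 + 96*x^2 + 256*x + 256 = (x + 4)^4

Eigenvalues and multiplicities (the geometric multiplicity of λ is n − rank(A − λI), which equals the number of Jordan blocks for λ):
  λ = -4: algebraic multiplicity = 4, geometric multiplicity = 2

Determining the block sizes for each eigenvalue:
  λ = -4: with am = 4 and gm = 2, the partition is not yet determined (e.g. several partitions of 4 into 2 parts exist). Let N = A − (-4)·I. Computing rank(N^1) = 2, rank(N^2) = 1, rank(N^3) = 0; the number of blocks of size ≥ j is rank(N^{j−1}) − rank(N^j), giving [2, 1, 1]. So we have 1 block(s) of size 3, 1 block(s) of size 1 → block sizes [3, 1]

Assembling the blocks gives a Jordan form
J =
  [-4,  1,  0,  0]
  [ 0, -4,  1,  0]
  [ 0,  0, -4,  0]
  [ 0,  0,  0, -4]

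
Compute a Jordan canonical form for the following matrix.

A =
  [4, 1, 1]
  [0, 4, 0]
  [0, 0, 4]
J_2(4) ⊕ J_1(4)

The characteristic polynomial is
  det(x·I − A) = x^3 - 12*x^2 + 48*x - 64 = (x - 4)^3

Eigenvalues and multiplicities (the geometric multiplicity of λ is n − rank(A − λI), which equals the number of Jordan blocks for λ):
  λ = 4: algebraic multiplicity = 3, geometric multiplicity = 2

Determining the block sizes for each eigenvalue:
  λ = 4: 2 blocks summing to 3 forces exactly one block of size 2 and the rest size 1 → block sizes [2, 1]

Assembling the blocks gives a Jordan form
J =
  [4, 1, 0]
  [0, 4, 0]
  [0, 0, 4]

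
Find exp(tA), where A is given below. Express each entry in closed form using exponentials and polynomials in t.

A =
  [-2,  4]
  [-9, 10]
e^{tA} =
  [-6*t*exp(4*t) + exp(4*t), 4*t*exp(4*t)]
  [-9*t*exp(4*t), 6*t*exp(4*t) + exp(4*t)]

Strategy: write A = P · J · P⁻¹ where J is a Jordan canonical form, so e^{tA} = P · e^{tJ} · P⁻¹, and e^{tJ} can be computed block-by-block.

A has Jordan form
J =
  [4, 1]
  [0, 4]
(up to reordering of blocks).

Per-block formulas:
  For a 2×2 Jordan block J_2(4): exp(t · J_2(4)) = e^(4t)·(I + t·N), where N is the 2×2 nilpotent shift.

After assembling e^{tJ} and conjugating by P, we get:

e^{tA} =
  [-6*t*exp(4*t) + exp(4*t), 4*t*exp(4*t)]
  [-9*t*exp(4*t), 6*t*exp(4*t) + exp(4*t)]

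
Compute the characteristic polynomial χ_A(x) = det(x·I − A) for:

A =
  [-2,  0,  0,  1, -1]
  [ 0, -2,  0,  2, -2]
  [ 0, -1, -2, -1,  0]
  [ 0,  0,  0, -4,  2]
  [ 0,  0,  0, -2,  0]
x^5 + 10*x^4 + 40*x^3 + 80*x^2 + 80*x + 32

Expanding det(x·I − A) (e.g. by cofactor expansion or by noting that A is similar to its Jordan form J, which has the same characteristic polynomial as A) gives
  χ_A(x) = x^5 + 10*x^4 + 40*x^3 + 80*x^2 + 80*x + 32
which factors as (x + 2)^5. The eigenvalues (with algebraic multiplicities) are λ = -2 with multiplicity 5.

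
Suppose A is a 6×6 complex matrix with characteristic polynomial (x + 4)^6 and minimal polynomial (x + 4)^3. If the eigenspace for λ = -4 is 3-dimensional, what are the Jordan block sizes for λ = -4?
Block sizes for λ = -4: [3, 2, 1]

Step 1 — from the characteristic polynomial, algebraic multiplicity of λ = -4 is 6. From dim ker(A − (-4)·I) = 3, there are exactly 3 Jordan blocks for λ = -4.
Step 2 — from the minimal polynomial, the factor (x + 4)^3 tells us the largest block for λ = -4 has size 3.
Step 3 — with total size 6, 3 blocks, and largest block 3, the block sizes (in nonincreasing order) are [3, 2, 1].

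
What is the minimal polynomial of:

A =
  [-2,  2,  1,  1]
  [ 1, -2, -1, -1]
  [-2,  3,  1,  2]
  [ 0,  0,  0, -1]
x^3 + 3*x^2 + 3*x + 1

The characteristic polynomial is χ_A(x) = (x + 1)^4, so the eigenvalues are known. The minimal polynomial is
  m_A(x) = Π_λ (x − λ)^{k_λ}
where k_λ is the size of the *largest* Jordan block for λ (equivalently, the smallest k with (A − λI)^k v = 0 for every generalised eigenvector v of λ).

  λ = -1: largest Jordan block has size 3, contributing (x + 1)^3

So m_A(x) = (x + 1)^3 = x^3 + 3*x^2 + 3*x + 1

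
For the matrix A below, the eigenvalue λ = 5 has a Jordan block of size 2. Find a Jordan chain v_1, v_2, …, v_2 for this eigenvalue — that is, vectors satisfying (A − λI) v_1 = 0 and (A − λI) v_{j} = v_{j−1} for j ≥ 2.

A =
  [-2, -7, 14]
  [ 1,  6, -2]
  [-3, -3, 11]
A Jordan chain for λ = 5 of length 2:
v_1 = (-7, 1, -3)ᵀ
v_2 = (1, 0, 0)ᵀ

Let N = A − (5)·I. We want v_2 with N^2 v_2 = 0 but N^1 v_2 ≠ 0; then v_{j-1} := N · v_j for j = 2, …, 2.

Pick v_2 = (1, 0, 0)ᵀ.
Then v_1 = N · v_2 = (-7, 1, -3)ᵀ.

Sanity check: (A − (5)·I) v_1 = (0, 0, 0)ᵀ = 0. ✓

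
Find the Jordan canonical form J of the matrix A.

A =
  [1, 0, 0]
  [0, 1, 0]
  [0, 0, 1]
J_1(1) ⊕ J_1(1) ⊕ J_1(1)

The characteristic polynomial is
  det(x·I − A) = x^3 - 3*x^2 + 3*x - 1 = (x - 1)^3

Eigenvalues and multiplicities (the geometric multiplicity of λ is n − rank(A − λI), which equals the number of Jordan blocks for λ):
  λ = 1: algebraic multiplicity = 3, geometric multiplicity = 3

Determining the block sizes for each eigenvalue:
  λ = 1: gm = am = 3, so every block has size 1 → block sizes [1, 1, 1]

Assembling the blocks gives a Jordan form
J =
  [1, 0, 0]
  [0, 1, 0]
  [0, 0, 1]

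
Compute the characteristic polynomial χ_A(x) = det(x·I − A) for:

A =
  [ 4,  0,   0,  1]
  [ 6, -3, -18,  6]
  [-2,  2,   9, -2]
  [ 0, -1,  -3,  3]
x^4 - 13*x^3 + 63*x^2 - 135*x + 108

Expanding det(x·I − A) (e.g. by cofactor expansion or by noting that A is similar to its Jordan form J, which has the same characteristic polynomial as A) gives
  χ_A(x) = x^4 - 13*x^3 + 63*x^2 - 135*x + 108
which factors as (x - 4)*(x - 3)^3. The eigenvalues (with algebraic multiplicities) are λ = 3 with multiplicity 3, λ = 4 with multiplicity 1.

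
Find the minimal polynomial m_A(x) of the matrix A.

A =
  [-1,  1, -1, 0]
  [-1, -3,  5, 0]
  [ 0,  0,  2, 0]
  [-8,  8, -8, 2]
x^3 + 2*x^2 - 4*x - 8

The characteristic polynomial is χ_A(x) = (x - 2)^2*(x + 2)^2, so the eigenvalues are known. The minimal polynomial is
  m_A(x) = Π_λ (x − λ)^{k_λ}
where k_λ is the size of the *largest* Jordan block for λ (equivalently, the smallest k with (A − λI)^k v = 0 for every generalised eigenvector v of λ).

  λ = -2: largest Jordan block has size 2, contributing (x + 2)^2
  λ = 2: largest Jordan block has size 1, contributing (x − 2)

So m_A(x) = (x - 2)*(x + 2)^2 = x^3 + 2*x^2 - 4*x - 8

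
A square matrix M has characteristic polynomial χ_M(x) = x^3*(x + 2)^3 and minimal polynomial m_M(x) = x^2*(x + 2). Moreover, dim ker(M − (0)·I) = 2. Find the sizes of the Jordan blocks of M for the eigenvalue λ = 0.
Block sizes for λ = 0: [2, 1]

Step 1 — from the characteristic polynomial, algebraic multiplicity of λ = 0 is 3. From dim ker(M − (0)·I) = 2, there are exactly 2 Jordan blocks for λ = 0.
Step 2 — from the minimal polynomial, the factor (x − 0)^2 tells us the largest block for λ = 0 has size 2.
Step 3 — with total size 3, 2 blocks, and largest block 2, the block sizes (in nonincreasing order) are [2, 1].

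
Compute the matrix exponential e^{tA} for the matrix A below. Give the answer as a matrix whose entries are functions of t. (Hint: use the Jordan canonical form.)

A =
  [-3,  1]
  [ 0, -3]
e^{tA} =
  [exp(-3*t), t*exp(-3*t)]
  [0, exp(-3*t)]

Strategy: write A = P · J · P⁻¹ where J is a Jordan canonical form, so e^{tA} = P · e^{tJ} · P⁻¹, and e^{tJ} can be computed block-by-block.

A has Jordan form
J =
  [-3,  1]
  [ 0, -3]
(up to reordering of blocks).

Per-block formulas:
  For a 2×2 Jordan block J_2(-3): exp(t · J_2(-3)) = e^(-3t)·(I + t·N), where N is the 2×2 nilpotent shift.

After assembling e^{tJ} and conjugating by P, we get:

e^{tA} =
  [exp(-3*t), t*exp(-3*t)]
  [0, exp(-3*t)]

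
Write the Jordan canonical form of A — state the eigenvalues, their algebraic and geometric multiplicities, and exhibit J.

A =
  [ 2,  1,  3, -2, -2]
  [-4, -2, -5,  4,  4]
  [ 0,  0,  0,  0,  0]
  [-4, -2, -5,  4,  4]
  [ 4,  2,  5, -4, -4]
J_3(0) ⊕ J_1(0) ⊕ J_1(0)

The characteristic polynomial is
  det(x·I − A) = x^5

Eigenvalues and multiplicities (the geometric multiplicity of λ is n − rank(A − λI), which equals the number of Jordan blocks for λ):
  λ = 0: algebraic multiplicity = 5, geometric multiplicity = 3

Determining the block sizes for each eigenvalue:
  λ = 0: with am = 5 and gm = 3, the partition is not yet determined (e.g. several partitions of 5 into 3 parts exist). Let N = A − (0)·I. Computing rank(N^1) = 2, rank(N^2) = 1, rank(N^3) = 0; the number of blocks of size ≥ j is rank(N^{j−1}) − rank(N^j), giving [3, 1, 1]. So we have 1 block(s) of size 3, 2 block(s) of size 1 → block sizes [3, 1, 1]

Assembling the blocks gives a Jordan form
J =
  [0, 1, 0, 0, 0]
  [0, 0, 1, 0, 0]
  [0, 0, 0, 0, 0]
  [0, 0, 0, 0, 0]
  [0, 0, 0, 0, 0]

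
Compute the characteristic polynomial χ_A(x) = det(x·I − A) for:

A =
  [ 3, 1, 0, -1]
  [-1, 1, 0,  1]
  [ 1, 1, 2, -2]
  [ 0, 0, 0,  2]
x^4 - 8*x^3 + 24*x^2 - 32*x + 16

Expanding det(x·I − A) (e.g. by cofactor expansion or by noting that A is similar to its Jordan form J, which has the same characteristic polynomial as A) gives
  χ_A(x) = x^4 - 8*x^3 + 24*x^2 - 32*x + 16
which factors as (x - 2)^4. The eigenvalues (with algebraic multiplicities) are λ = 2 with multiplicity 4.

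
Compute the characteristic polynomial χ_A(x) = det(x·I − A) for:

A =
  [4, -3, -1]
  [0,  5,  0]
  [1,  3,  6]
x^3 - 15*x^2 + 75*x - 125

Expanding det(x·I − A) (e.g. by cofactor expansion or by noting that A is similar to its Jordan form J, which has the same characteristic polynomial as A) gives
  χ_A(x) = x^3 - 15*x^2 + 75*x - 125
which factors as (x - 5)^3. The eigenvalues (with algebraic multiplicities) are λ = 5 with multiplicity 3.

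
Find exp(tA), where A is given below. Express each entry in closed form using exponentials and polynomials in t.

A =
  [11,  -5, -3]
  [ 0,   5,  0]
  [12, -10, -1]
e^{tA} =
  [6*t*exp(5*t) + exp(5*t), -5*t*exp(5*t), -3*t*exp(5*t)]
  [0, exp(5*t), 0]
  [12*t*exp(5*t), -10*t*exp(5*t), -6*t*exp(5*t) + exp(5*t)]

Strategy: write A = P · J · P⁻¹ where J is a Jordan canonical form, so e^{tA} = P · e^{tJ} · P⁻¹, and e^{tJ} can be computed block-by-block.

A has Jordan form
J =
  [5, 1, 0]
  [0, 5, 0]
  [0, 0, 5]
(up to reordering of blocks).

Per-block formulas:
  For a 2×2 Jordan block J_2(5): exp(t · J_2(5)) = e^(5t)·(I + t·N), where N is the 2×2 nilpotent shift.
  For a 1×1 block at λ = 5: exp(t · [5]) = [e^(5t)].

After assembling e^{tJ} and conjugating by P, we get:

e^{tA} =
  [6*t*exp(5*t) + exp(5*t), -5*t*exp(5*t), -3*t*exp(5*t)]
  [0, exp(5*t), 0]
  [12*t*exp(5*t), -10*t*exp(5*t), -6*t*exp(5*t) + exp(5*t)]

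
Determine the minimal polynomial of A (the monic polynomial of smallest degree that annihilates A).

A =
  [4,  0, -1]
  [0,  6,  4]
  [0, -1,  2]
x^3 - 12*x^2 + 48*x - 64

The characteristic polynomial is χ_A(x) = (x - 4)^3, so the eigenvalues are known. The minimal polynomial is
  m_A(x) = Π_λ (x − λ)^{k_λ}
where k_λ is the size of the *largest* Jordan block for λ (equivalently, the smallest k with (A − λI)^k v = 0 for every generalised eigenvector v of λ).

  λ = 4: largest Jordan block has size 3, contributing (x − 4)^3

So m_A(x) = (x - 4)^3 = x^3 - 12*x^2 + 48*x - 64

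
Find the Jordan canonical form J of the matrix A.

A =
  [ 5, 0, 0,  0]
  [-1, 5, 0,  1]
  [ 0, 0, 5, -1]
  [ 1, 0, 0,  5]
J_3(5) ⊕ J_1(5)

The characteristic polynomial is
  det(x·I − A) = x^4 - 20*x^3 + 150*x^2 - 500*x + 625 = (x - 5)^4

Eigenvalues and multiplicities (the geometric multiplicity of λ is n − rank(A − λI), which equals the number of Jordan blocks for λ):
  λ = 5: algebraic multiplicity = 4, geometric multiplicity = 2

Determining the block sizes for each eigenvalue:
  λ = 5: with am = 4 and gm = 2, the partition is not yet determined (e.g. several partitions of 4 into 2 parts exist). Let N = A − (5)·I. Computing rank(N^1) = 2, rank(N^2) = 1, rank(N^3) = 0; the number of blocks of size ≥ j is rank(N^{j−1}) − rank(N^j), giving [2, 1, 1]. So we have 1 block(s) of size 3, 1 block(s) of size 1 → block sizes [3, 1]

Assembling the blocks gives a Jordan form
J =
  [5, 1, 0, 0]
  [0, 5, 1, 0]
  [0, 0, 5, 0]
  [0, 0, 0, 5]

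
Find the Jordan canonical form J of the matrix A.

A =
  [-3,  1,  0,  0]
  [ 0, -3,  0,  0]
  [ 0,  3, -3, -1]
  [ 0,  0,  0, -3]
J_2(-3) ⊕ J_2(-3)

The characteristic polynomial is
  det(x·I − A) = x^4 + 12*x^3 + 54*x^2 + 108*x + 81 = (x + 3)^4

Eigenvalues and multiplicities (the geometric multiplicity of λ is n − rank(A − λI), which equals the number of Jordan blocks for λ):
  λ = -3: algebraic multiplicity = 4, geometric multiplicity = 2

Determining the block sizes for each eigenvalue:
  λ = -3: with am = 4 and gm = 2, the partition is not yet determined (e.g. several partitions of 4 into 2 parts exist). Let N = A − (-3)·I. Computing rank(N^1) = 2, rank(N^2) = 0; the number of blocks of size ≥ j is rank(N^{j−1}) − rank(N^j), giving [2, 2]. So we have 2 block(s) of size 2 → block sizes [2, 2]

Assembling the blocks gives a Jordan form
J =
  [-3,  1,  0,  0]
  [ 0, -3,  0,  0]
  [ 0,  0, -3,  1]
  [ 0,  0,  0, -3]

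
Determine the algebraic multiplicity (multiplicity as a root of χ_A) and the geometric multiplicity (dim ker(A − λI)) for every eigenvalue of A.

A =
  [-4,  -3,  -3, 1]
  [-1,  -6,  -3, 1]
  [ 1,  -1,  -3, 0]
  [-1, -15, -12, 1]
λ = -3: alg = 4, geom = 2

Step 1 — factor the characteristic polynomial to read off the algebraic multiplicities:
  χ_A(x) = (x + 3)^4

Step 2 — compute geometric multiplicities via the rank-nullity identity g(λ) = n − rank(A − λI):
  rank(A − (-3)·I) = 2, so dim ker(A − (-3)·I) = n − 2 = 2

Summary:
  λ = -3: algebraic multiplicity = 4, geometric multiplicity = 2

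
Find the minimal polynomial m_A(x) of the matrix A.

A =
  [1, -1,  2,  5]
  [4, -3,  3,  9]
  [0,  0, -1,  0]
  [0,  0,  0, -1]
x^3 + 3*x^2 + 3*x + 1

The characteristic polynomial is χ_A(x) = (x + 1)^4, so the eigenvalues are known. The minimal polynomial is
  m_A(x) = Π_λ (x − λ)^{k_λ}
where k_λ is the size of the *largest* Jordan block for λ (equivalently, the smallest k with (A − λI)^k v = 0 for every generalised eigenvector v of λ).

  λ = -1: largest Jordan block has size 3, contributing (x + 1)^3

So m_A(x) = (x + 1)^3 = x^3 + 3*x^2 + 3*x + 1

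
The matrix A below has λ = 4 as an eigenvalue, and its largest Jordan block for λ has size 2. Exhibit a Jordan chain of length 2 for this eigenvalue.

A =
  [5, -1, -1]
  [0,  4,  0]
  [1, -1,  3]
A Jordan chain for λ = 4 of length 2:
v_1 = (1, 0, 1)ᵀ
v_2 = (1, 0, 0)ᵀ

Let N = A − (4)·I. We want v_2 with N^2 v_2 = 0 but N^1 v_2 ≠ 0; then v_{j-1} := N · v_j for j = 2, …, 2.

Pick v_2 = (1, 0, 0)ᵀ.
Then v_1 = N · v_2 = (1, 0, 1)ᵀ.

Sanity check: (A − (4)·I) v_1 = (0, 0, 0)ᵀ = 0. ✓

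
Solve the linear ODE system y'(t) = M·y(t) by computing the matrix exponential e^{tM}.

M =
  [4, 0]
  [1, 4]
e^{tM} =
  [exp(4*t), 0]
  [t*exp(4*t), exp(4*t)]

Strategy: write M = P · J · P⁻¹ where J is a Jordan canonical form, so e^{tM} = P · e^{tJ} · P⁻¹, and e^{tJ} can be computed block-by-block.

M has Jordan form
J =
  [4, 1]
  [0, 4]
(up to reordering of blocks).

Per-block formulas:
  For a 2×2 Jordan block J_2(4): exp(t · J_2(4)) = e^(4t)·(I + t·N), where N is the 2×2 nilpotent shift.

After assembling e^{tJ} and conjugating by P, we get:

e^{tM} =
  [exp(4*t), 0]
  [t*exp(4*t), exp(4*t)]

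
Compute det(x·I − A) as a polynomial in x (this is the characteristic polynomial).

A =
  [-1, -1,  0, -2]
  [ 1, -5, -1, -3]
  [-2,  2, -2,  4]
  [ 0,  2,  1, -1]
x^4 + 9*x^3 + 30*x^2 + 44*x + 24

Expanding det(x·I − A) (e.g. by cofactor expansion or by noting that A is similar to its Jordan form J, which has the same characteristic polynomial as A) gives
  χ_A(x) = x^4 + 9*x^3 + 30*x^2 + 44*x + 24
which factors as (x + 2)^3*(x + 3). The eigenvalues (with algebraic multiplicities) are λ = -3 with multiplicity 1, λ = -2 with multiplicity 3.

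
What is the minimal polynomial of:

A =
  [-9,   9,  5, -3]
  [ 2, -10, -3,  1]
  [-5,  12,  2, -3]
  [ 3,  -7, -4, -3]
x^2 + 10*x + 25

The characteristic polynomial is χ_A(x) = (x + 5)^4, so the eigenvalues are known. The minimal polynomial is
  m_A(x) = Π_λ (x − λ)^{k_λ}
where k_λ is the size of the *largest* Jordan block for λ (equivalently, the smallest k with (A − λI)^k v = 0 for every generalised eigenvector v of λ).

  λ = -5: largest Jordan block has size 2, contributing (x + 5)^2

So m_A(x) = (x + 5)^2 = x^2 + 10*x + 25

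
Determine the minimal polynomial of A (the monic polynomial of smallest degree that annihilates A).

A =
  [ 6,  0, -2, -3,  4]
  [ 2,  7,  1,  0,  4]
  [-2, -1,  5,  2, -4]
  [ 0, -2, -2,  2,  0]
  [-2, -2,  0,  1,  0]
x^2 - 8*x + 16

The characteristic polynomial is χ_A(x) = (x - 4)^5, so the eigenvalues are known. The minimal polynomial is
  m_A(x) = Π_λ (x − λ)^{k_λ}
where k_λ is the size of the *largest* Jordan block for λ (equivalently, the smallest k with (A − λI)^k v = 0 for every generalised eigenvector v of λ).

  λ = 4: largest Jordan block has size 2, contributing (x − 4)^2

So m_A(x) = (x - 4)^2 = x^2 - 8*x + 16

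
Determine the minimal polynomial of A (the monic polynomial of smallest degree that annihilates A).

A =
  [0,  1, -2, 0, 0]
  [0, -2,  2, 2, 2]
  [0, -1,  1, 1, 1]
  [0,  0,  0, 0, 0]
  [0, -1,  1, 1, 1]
x^2

The characteristic polynomial is χ_A(x) = x^5, so the eigenvalues are known. The minimal polynomial is
  m_A(x) = Π_λ (x − λ)^{k_λ}
where k_λ is the size of the *largest* Jordan block for λ (equivalently, the smallest k with (A − λI)^k v = 0 for every generalised eigenvector v of λ).

  λ = 0: largest Jordan block has size 2, contributing (x − 0)^2

So m_A(x) = x^2 = x^2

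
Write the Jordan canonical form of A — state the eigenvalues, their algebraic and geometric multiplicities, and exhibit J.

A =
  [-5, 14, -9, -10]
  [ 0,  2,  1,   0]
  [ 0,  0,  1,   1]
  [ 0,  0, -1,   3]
J_1(-5) ⊕ J_3(2)

The characteristic polynomial is
  det(x·I − A) = x^4 - x^3 - 18*x^2 + 52*x - 40 = (x - 2)^3*(x + 5)

Eigenvalues and multiplicities (the geometric multiplicity of λ is n − rank(A − λI), which equals the number of Jordan blocks for λ):
  λ = -5: algebraic multiplicity = 1, geometric multiplicity = 1
  λ = 2: algebraic multiplicity = 3, geometric multiplicity = 1

Determining the block sizes for each eigenvalue:
  λ = -5: one block (gm = 1), so the single block has size am = 1 → block sizes [1]
  λ = 2: one block (gm = 1), so the single block has size am = 3 → block sizes [3]

Assembling the blocks gives a Jordan form
J =
  [-5, 0, 0, 0]
  [ 0, 2, 1, 0]
  [ 0, 0, 2, 1]
  [ 0, 0, 0, 2]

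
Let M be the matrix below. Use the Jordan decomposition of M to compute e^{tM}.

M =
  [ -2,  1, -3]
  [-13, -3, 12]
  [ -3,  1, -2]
e^{tM} =
  [2*t*exp(-4*t) + exp(-4*t), t*exp(-4*t), -3*t*exp(-4*t)]
  [2*t*exp(-4*t) - 3*exp(t) + 3*exp(-4*t), t*exp(-4*t) + exp(-4*t), -3*t*exp(-4*t) + 3*exp(t) - 3*exp(-4*t)]
  [2*t*exp(-4*t) - exp(t) + exp(-4*t), t*exp(-4*t), -3*t*exp(-4*t) + exp(t)]

Strategy: write M = P · J · P⁻¹ where J is a Jordan canonical form, so e^{tM} = P · e^{tJ} · P⁻¹, and e^{tJ} can be computed block-by-block.

M has Jordan form
J =
  [-4,  1, 0]
  [ 0, -4, 0]
  [ 0,  0, 1]
(up to reordering of blocks).

Per-block formulas:
  For a 2×2 Jordan block J_2(-4): exp(t · J_2(-4)) = e^(-4t)·(I + t·N), where N is the 2×2 nilpotent shift.
  For a 1×1 block at λ = 1: exp(t · [1]) = [e^(1t)].

After assembling e^{tJ} and conjugating by P, we get:

e^{tM} =
  [2*t*exp(-4*t) + exp(-4*t), t*exp(-4*t), -3*t*exp(-4*t)]
  [2*t*exp(-4*t) - 3*exp(t) + 3*exp(-4*t), t*exp(-4*t) + exp(-4*t), -3*t*exp(-4*t) + 3*exp(t) - 3*exp(-4*t)]
  [2*t*exp(-4*t) - exp(t) + exp(-4*t), t*exp(-4*t), -3*t*exp(-4*t) + exp(t)]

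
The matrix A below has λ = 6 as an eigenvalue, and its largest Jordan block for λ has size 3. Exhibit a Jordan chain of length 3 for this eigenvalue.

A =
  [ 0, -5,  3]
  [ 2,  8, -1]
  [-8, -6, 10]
A Jordan chain for λ = 6 of length 3:
v_1 = (2, 0, 4)ᵀ
v_2 = (-6, 2, -8)ᵀ
v_3 = (1, 0, 0)ᵀ

Let N = A − (6)·I. We want v_3 with N^3 v_3 = 0 but N^2 v_3 ≠ 0; then v_{j-1} := N · v_j for j = 3, …, 2.

Pick v_3 = (1, 0, 0)ᵀ.
Then v_2 = N · v_3 = (-6, 2, -8)ᵀ.
Then v_1 = N · v_2 = (2, 0, 4)ᵀ.

Sanity check: (A − (6)·I) v_1 = (0, 0, 0)ᵀ = 0. ✓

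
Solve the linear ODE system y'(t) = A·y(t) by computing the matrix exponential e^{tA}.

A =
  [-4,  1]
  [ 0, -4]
e^{tA} =
  [exp(-4*t), t*exp(-4*t)]
  [0, exp(-4*t)]

Strategy: write A = P · J · P⁻¹ where J is a Jordan canonical form, so e^{tA} = P · e^{tJ} · P⁻¹, and e^{tJ} can be computed block-by-block.

A has Jordan form
J =
  [-4,  1]
  [ 0, -4]
(up to reordering of blocks).

Per-block formulas:
  For a 2×2 Jordan block J_2(-4): exp(t · J_2(-4)) = e^(-4t)·(I + t·N), where N is the 2×2 nilpotent shift.

After assembling e^{tJ} and conjugating by P, we get:

e^{tA} =
  [exp(-4*t), t*exp(-4*t)]
  [0, exp(-4*t)]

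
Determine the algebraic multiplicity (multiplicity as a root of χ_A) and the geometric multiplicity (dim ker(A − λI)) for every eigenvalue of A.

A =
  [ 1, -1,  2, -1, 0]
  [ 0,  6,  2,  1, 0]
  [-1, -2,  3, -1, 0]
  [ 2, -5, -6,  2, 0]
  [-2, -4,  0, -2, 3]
λ = 3: alg = 5, geom = 3

Step 1 — factor the characteristic polynomial to read off the algebraic multiplicities:
  χ_A(x) = (x - 3)^5

Step 2 — compute geometric multiplicities via the rank-nullity identity g(λ) = n − rank(A − λI):
  rank(A − (3)·I) = 2, so dim ker(A − (3)·I) = n − 2 = 3

Summary:
  λ = 3: algebraic multiplicity = 5, geometric multiplicity = 3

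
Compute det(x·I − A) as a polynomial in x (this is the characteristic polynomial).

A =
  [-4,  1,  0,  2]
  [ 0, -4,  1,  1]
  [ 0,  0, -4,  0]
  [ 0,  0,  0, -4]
x^4 + 16*x^3 + 96*x^2 + 256*x + 256

Expanding det(x·I − A) (e.g. by cofactor expansion or by noting that A is similar to its Jordan form J, which has the same characteristic polynomial as A) gives
  χ_A(x) = x^4 + 16*x^3 + 96*x^2 + 256*x + 256
which factors as (x + 4)^4. The eigenvalues (with algebraic multiplicities) are λ = -4 with multiplicity 4.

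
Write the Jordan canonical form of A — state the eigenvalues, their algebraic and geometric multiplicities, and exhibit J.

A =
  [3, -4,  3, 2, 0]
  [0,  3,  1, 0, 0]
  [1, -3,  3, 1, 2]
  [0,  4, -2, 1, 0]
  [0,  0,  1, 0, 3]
J_1(1) ⊕ J_3(3) ⊕ J_1(3)

The characteristic polynomial is
  det(x·I − A) = x^5 - 13*x^4 + 66*x^3 - 162*x^2 + 189*x - 81 = (x - 3)^4*(x - 1)

Eigenvalues and multiplicities (the geometric multiplicity of λ is n − rank(A − λI), which equals the number of Jordan blocks for λ):
  λ = 1: algebraic multiplicity = 1, geometric multiplicity = 1
  λ = 3: algebraic multiplicity = 4, geometric multiplicity = 2

Determining the block sizes for each eigenvalue:
  λ = 1: one block (gm = 1), so the single block has size am = 1 → block sizes [1]
  λ = 3: with am = 4 and gm = 2, the partition is not yet determined (e.g. several partitions of 4 into 2 parts exist). Let N = A − (3)·I. Computing rank(N^1) = 3, rank(N^2) = 2, rank(N^3) = 1; the number of blocks of size ≥ j is rank(N^{j−1}) − rank(N^j), giving [2, 1, 1]. So we have 1 block(s) of size 3, 1 block(s) of size 1 → block sizes [3, 1]

Assembling the blocks gives a Jordan form
J =
  [1, 0, 0, 0, 0]
  [0, 3, 1, 0, 0]
  [0, 0, 3, 1, 0]
  [0, 0, 0, 3, 0]
  [0, 0, 0, 0, 3]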